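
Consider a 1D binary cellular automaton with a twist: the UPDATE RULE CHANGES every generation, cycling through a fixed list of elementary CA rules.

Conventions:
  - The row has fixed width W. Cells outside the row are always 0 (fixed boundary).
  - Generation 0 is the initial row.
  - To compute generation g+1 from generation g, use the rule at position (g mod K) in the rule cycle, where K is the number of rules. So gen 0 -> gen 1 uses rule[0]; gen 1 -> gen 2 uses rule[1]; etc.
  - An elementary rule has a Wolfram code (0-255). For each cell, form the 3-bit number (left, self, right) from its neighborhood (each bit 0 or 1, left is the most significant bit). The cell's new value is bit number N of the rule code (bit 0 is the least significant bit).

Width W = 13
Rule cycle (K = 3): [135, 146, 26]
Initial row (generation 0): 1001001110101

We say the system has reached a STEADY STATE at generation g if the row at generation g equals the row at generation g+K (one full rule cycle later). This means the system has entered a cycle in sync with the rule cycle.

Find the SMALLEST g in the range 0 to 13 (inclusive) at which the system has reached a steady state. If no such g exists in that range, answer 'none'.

Gen 0: 1001001110101
Gen 1 (rule 135): 1011010100101
Gen 2 (rule 146): 0000000011000
Gen 3 (rule 26): 0000000110100
Gen 4 (rule 135): 1111111000101
Gen 5 (rule 146): 0111110101000
Gen 6 (rule 26): 1100000000100
Gen 7 (rule 135): 0001111111101
Gen 8 (rule 146): 0010111111000
Gen 9 (rule 26): 0100100000100
Gen 10 (rule 135): 1101101111101
Gen 11 (rule 146): 0000000111000
Gen 12 (rule 26): 0000001100100
Gen 13 (rule 135): 1111110001101
Gen 14 (rule 146): 0111101010000
Gen 15 (rule 26): 1100000001000
Gen 16 (rule 135): 0001111111011

Answer: none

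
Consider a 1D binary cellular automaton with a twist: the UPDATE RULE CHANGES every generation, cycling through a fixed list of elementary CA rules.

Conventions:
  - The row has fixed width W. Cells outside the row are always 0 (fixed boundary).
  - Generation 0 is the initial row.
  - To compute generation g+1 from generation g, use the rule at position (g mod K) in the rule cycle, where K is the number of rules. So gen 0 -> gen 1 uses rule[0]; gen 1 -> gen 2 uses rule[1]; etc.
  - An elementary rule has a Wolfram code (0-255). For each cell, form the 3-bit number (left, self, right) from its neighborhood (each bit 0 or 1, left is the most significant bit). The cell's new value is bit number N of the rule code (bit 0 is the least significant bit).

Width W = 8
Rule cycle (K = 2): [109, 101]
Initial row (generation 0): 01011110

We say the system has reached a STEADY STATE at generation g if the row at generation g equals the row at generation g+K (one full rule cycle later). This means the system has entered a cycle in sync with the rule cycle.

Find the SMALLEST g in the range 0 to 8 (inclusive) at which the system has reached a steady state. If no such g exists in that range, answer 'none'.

Answer: 4

Derivation:
Gen 0: 01011110
Gen 1 (rule 109): 01110010
Gen 2 (rule 101): 00010010
Gen 3 (rule 109): 11010010
Gen 4 (rule 101): 01110010
Gen 5 (rule 109): 01010010
Gen 6 (rule 101): 01110010
Gen 7 (rule 109): 01010010
Gen 8 (rule 101): 01110010
Gen 9 (rule 109): 01010010
Gen 10 (rule 101): 01110010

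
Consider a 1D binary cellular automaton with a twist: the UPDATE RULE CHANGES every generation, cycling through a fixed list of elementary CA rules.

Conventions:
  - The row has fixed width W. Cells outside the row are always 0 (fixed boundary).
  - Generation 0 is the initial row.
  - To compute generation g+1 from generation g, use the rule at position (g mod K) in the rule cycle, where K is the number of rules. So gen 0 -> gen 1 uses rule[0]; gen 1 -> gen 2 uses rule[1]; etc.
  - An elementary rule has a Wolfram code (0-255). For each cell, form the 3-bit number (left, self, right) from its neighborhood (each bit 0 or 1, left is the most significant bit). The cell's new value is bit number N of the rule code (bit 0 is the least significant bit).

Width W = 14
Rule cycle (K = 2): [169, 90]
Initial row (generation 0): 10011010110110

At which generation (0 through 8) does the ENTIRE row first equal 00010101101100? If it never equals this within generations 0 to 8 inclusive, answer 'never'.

Answer: 1

Derivation:
Gen 0: 10011010110110
Gen 1 (rule 169): 00010101101100
Gen 2 (rule 90): 00100001101110
Gen 3 (rule 169): 10001101011100
Gen 4 (rule 90): 01011100010110
Gen 5 (rule 169): 00111001001100
Gen 6 (rule 90): 01101110111110
Gen 7 (rule 169): 01011101111100
Gen 8 (rule 90): 10010101000110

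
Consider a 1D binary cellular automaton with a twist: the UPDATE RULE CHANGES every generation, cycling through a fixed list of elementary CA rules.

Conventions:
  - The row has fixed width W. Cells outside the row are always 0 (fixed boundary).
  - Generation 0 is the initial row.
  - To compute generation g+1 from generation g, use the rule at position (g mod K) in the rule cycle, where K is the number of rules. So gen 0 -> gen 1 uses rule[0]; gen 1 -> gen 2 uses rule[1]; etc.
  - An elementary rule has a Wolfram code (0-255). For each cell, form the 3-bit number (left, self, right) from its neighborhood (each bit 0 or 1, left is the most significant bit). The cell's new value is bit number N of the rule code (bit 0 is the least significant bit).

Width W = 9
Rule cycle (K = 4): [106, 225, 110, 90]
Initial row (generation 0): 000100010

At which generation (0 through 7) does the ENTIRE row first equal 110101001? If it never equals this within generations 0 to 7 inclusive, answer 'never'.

Gen 0: 000100010
Gen 1 (rule 106): 001000100
Gen 2 (rule 225): 100010001
Gen 3 (rule 110): 100110011
Gen 4 (rule 90): 011111111
Gen 5 (rule 106): 110000001
Gen 6 (rule 225): 010111100
Gen 7 (rule 110): 111100100

Answer: never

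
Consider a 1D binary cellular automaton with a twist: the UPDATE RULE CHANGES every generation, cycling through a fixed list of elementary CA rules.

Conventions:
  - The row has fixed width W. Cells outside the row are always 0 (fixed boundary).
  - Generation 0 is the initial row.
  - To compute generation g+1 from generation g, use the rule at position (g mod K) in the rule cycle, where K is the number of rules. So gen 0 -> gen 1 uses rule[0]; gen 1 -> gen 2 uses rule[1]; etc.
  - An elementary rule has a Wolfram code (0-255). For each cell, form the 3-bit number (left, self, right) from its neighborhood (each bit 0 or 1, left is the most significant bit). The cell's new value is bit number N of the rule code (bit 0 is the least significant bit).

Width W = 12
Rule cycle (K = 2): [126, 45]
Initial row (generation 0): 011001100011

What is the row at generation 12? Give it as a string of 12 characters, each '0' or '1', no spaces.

Gen 0: 011001100011
Gen 1 (rule 126): 111111110111
Gen 2 (rule 45): 100000001100
Gen 3 (rule 126): 110000011110
Gen 4 (rule 45): 100111010000
Gen 5 (rule 126): 111101111000
Gen 6 (rule 45): 100011000011
Gen 7 (rule 126): 110111100111
Gen 8 (rule 45): 101100000100
Gen 9 (rule 126): 111110001110
Gen 10 (rule 45): 100000101000
Gen 11 (rule 126): 110001111100
Gen 12 (rule 45): 100101000001

Answer: 100101000001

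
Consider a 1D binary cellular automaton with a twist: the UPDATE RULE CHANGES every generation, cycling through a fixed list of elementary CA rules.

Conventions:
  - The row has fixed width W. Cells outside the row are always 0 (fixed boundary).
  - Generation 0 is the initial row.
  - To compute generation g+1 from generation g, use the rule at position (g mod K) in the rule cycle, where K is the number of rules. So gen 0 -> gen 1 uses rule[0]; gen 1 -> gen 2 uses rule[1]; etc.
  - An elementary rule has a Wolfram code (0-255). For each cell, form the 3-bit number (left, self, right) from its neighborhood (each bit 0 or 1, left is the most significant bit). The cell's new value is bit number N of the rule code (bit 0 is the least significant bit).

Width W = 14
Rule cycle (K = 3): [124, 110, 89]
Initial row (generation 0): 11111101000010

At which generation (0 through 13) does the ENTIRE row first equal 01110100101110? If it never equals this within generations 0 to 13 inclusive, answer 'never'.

Gen 0: 11111101000010
Gen 1 (rule 124): 10000111100011
Gen 2 (rule 110): 10001100100111
Gen 3 (rule 89): 01101110010101
Gen 4 (rule 124): 01111011011111
Gen 5 (rule 110): 11001111110001
Gen 6 (rule 89): 11101000011100
Gen 7 (rule 124): 10111100010110
Gen 8 (rule 110): 11100100111110
Gen 9 (rule 89): 10110010100011
Gen 10 (rule 124): 11111011110011
Gen 11 (rule 110): 10001110010111
Gen 12 (rule 89): 01101011000101
Gen 13 (rule 124): 01111111100111

Answer: never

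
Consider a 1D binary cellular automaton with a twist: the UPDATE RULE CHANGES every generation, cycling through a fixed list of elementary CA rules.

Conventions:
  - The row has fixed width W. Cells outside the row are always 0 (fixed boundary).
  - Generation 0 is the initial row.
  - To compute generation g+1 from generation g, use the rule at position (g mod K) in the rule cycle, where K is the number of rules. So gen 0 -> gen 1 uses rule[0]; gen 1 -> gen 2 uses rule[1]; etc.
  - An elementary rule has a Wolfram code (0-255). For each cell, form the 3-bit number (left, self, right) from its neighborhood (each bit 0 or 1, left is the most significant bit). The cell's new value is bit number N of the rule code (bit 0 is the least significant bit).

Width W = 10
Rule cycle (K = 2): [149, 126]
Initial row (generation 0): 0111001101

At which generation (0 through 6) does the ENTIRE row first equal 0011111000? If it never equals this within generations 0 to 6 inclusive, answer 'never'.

Gen 0: 0111001101
Gen 1 (rule 149): 0010100001
Gen 2 (rule 126): 0111110011
Gen 3 (rule 149): 0011101000
Gen 4 (rule 126): 0110111100
Gen 5 (rule 149): 0000011011
Gen 6 (rule 126): 0000111111

Answer: never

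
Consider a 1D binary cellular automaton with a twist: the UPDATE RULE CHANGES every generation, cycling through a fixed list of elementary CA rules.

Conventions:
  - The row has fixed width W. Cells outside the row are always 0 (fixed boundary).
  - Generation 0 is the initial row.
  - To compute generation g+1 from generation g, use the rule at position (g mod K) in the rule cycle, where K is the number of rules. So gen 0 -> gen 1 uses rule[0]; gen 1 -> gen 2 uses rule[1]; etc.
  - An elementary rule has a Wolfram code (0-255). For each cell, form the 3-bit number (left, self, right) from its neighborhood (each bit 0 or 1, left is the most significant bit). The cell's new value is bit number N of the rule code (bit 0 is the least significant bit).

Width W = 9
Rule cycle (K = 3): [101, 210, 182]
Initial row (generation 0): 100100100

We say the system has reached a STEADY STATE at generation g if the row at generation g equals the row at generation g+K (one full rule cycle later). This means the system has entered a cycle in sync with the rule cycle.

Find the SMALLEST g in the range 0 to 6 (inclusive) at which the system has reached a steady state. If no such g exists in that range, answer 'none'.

Answer: 0

Derivation:
Gen 0: 100100100
Gen 1 (rule 101): 100100101
Gen 2 (rule 210): 011011000
Gen 3 (rule 182): 100100100
Gen 4 (rule 101): 100100101
Gen 5 (rule 210): 011011000
Gen 6 (rule 182): 100100100
Gen 7 (rule 101): 100100101
Gen 8 (rule 210): 011011000
Gen 9 (rule 182): 100100100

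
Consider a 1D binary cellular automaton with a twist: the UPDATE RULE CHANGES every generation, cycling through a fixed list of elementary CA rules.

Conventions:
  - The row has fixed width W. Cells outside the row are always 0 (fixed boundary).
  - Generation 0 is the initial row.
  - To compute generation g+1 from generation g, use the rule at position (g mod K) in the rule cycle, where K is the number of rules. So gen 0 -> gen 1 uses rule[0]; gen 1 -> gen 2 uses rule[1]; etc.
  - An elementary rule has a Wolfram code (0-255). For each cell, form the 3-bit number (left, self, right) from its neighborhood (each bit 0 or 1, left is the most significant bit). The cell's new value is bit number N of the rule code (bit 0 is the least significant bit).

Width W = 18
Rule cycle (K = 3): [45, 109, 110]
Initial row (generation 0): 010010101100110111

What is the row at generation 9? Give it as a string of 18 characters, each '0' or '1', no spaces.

Gen 0: 010010101100110111
Gen 1 (rule 45): 010011111000101100
Gen 2 (rule 109): 010010001010111101
Gen 3 (rule 110): 110110011111100111
Gen 4 (rule 45): 101100010000000100
Gen 5 (rule 109): 111101010111110101
Gen 6 (rule 110): 100111111100011111
Gen 7 (rule 45): 100100000001010000
Gen 8 (rule 109): 100101111101110111
Gen 9 (rule 110): 101111000111011101

Answer: 101111000111011101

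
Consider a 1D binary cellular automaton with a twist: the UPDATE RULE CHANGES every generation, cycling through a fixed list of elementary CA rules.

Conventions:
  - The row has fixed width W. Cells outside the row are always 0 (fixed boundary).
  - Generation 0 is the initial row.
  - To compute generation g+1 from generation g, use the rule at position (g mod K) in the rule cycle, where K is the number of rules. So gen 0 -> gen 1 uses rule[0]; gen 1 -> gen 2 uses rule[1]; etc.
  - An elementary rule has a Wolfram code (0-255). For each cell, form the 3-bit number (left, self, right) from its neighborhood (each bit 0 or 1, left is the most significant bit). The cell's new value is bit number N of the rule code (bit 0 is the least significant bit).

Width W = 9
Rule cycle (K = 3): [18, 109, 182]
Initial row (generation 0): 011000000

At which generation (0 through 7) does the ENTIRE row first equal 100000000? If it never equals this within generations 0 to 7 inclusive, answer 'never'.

Answer: 7

Derivation:
Gen 0: 011000000
Gen 1 (rule 18): 100100000
Gen 2 (rule 109): 100101111
Gen 3 (rule 182): 111110110
Gen 4 (rule 18): 000000001
Gen 5 (rule 109): 111111101
Gen 6 (rule 182): 011111011
Gen 7 (rule 18): 100000000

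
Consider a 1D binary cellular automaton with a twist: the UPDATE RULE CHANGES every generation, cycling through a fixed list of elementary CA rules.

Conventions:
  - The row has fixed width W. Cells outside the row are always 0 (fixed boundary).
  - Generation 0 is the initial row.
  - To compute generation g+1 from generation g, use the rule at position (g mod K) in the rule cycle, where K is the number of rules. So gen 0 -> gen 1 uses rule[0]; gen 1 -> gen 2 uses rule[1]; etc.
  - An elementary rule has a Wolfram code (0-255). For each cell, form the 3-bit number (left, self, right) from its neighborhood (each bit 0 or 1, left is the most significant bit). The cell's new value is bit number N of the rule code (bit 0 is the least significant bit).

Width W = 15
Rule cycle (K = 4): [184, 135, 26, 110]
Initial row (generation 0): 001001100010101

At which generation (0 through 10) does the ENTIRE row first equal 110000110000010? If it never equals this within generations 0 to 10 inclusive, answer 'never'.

Gen 0: 001001100010101
Gen 1 (rule 184): 000101010001010
Gen 2 (rule 135): 111101010111010
Gen 3 (rule 26): 100000000100001
Gen 4 (rule 110): 100000001100011
Gen 5 (rule 184): 010000001010010
Gen 6 (rule 135): 110111111010110
Gen 7 (rule 26): 100100000000101
Gen 8 (rule 110): 101100000001111
Gen 9 (rule 184): 011010000001110
Gen 10 (rule 135): 100010111110100

Answer: never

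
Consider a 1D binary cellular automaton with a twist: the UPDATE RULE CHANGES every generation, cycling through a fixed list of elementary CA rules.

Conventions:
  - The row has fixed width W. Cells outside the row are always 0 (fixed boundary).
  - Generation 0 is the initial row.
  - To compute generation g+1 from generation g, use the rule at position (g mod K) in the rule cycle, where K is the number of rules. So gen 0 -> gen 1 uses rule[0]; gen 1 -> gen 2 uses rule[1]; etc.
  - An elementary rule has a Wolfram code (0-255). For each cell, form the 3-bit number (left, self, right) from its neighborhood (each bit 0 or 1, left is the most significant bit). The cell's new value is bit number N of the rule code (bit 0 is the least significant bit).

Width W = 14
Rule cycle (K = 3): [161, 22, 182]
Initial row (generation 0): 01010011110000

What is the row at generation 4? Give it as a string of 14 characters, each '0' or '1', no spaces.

Answer: 01010111000001

Derivation:
Gen 0: 01010011110000
Gen 1 (rule 161): 00100001100111
Gen 2 (rule 22): 01110010011000
Gen 3 (rule 182): 10101111100100
Gen 4 (rule 161): 01010111000001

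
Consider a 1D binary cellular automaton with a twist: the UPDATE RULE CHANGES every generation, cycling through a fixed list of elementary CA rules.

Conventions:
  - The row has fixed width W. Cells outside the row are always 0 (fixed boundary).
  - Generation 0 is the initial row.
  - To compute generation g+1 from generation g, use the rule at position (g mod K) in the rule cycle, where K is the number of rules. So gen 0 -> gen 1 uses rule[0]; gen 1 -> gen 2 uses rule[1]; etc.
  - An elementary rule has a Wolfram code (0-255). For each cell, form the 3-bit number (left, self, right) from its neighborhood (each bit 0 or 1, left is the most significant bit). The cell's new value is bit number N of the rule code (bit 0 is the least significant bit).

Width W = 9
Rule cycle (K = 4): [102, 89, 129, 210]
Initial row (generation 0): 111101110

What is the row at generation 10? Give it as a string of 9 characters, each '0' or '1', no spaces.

Answer: 111010100

Derivation:
Gen 0: 111101110
Gen 1 (rule 102): 000110010
Gen 2 (rule 89): 110111001
Gen 3 (rule 129): 000010000
Gen 4 (rule 210): 000101000
Gen 5 (rule 102): 001111000
Gen 6 (rule 89): 101001111
Gen 7 (rule 129): 000000110
Gen 8 (rule 210): 000001011
Gen 9 (rule 102): 000011101
Gen 10 (rule 89): 111010100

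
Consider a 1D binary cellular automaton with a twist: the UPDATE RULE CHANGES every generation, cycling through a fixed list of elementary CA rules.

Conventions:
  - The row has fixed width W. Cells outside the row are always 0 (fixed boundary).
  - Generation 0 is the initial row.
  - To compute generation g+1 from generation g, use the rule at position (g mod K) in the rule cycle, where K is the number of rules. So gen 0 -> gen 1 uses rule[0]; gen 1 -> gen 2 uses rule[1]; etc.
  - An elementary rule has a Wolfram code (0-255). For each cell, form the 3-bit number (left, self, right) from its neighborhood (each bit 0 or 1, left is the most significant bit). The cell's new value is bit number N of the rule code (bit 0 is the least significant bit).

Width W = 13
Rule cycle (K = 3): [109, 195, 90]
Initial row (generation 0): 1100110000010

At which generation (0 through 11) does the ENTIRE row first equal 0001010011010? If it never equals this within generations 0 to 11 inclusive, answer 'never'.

Answer: never

Derivation:
Gen 0: 1100110000010
Gen 1 (rule 109): 1100110111010
Gen 2 (rule 195): 0101010011000
Gen 3 (rule 90): 1000001111100
Gen 4 (rule 109): 1011101000101
Gen 5 (rule 195): 0001100011000
Gen 6 (rule 90): 0011110111100
Gen 7 (rule 109): 1010011100101
Gen 8 (rule 195): 0000101101000
Gen 9 (rule 90): 0001001100100
Gen 10 (rule 109): 1101001100101
Gen 11 (rule 195): 0100010101000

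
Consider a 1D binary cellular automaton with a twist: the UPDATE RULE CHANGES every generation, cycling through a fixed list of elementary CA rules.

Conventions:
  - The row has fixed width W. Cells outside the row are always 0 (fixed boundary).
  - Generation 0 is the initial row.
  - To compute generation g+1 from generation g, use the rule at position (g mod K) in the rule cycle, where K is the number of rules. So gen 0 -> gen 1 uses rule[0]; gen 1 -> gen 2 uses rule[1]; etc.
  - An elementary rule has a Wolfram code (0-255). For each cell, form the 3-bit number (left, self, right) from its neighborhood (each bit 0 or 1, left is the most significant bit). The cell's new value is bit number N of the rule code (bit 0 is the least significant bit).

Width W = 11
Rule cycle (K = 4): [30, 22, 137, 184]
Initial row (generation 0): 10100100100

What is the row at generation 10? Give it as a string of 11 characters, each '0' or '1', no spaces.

Answer: 00010000010

Derivation:
Gen 0: 10100100100
Gen 1 (rule 30): 10111111110
Gen 2 (rule 22): 10000000001
Gen 3 (rule 137): 00111111100
Gen 4 (rule 184): 00111111010
Gen 5 (rule 30): 01100000011
Gen 6 (rule 22): 10010000100
Gen 7 (rule 137): 00000110001
Gen 8 (rule 184): 00000101000
Gen 9 (rule 30): 00001101100
Gen 10 (rule 22): 00010000010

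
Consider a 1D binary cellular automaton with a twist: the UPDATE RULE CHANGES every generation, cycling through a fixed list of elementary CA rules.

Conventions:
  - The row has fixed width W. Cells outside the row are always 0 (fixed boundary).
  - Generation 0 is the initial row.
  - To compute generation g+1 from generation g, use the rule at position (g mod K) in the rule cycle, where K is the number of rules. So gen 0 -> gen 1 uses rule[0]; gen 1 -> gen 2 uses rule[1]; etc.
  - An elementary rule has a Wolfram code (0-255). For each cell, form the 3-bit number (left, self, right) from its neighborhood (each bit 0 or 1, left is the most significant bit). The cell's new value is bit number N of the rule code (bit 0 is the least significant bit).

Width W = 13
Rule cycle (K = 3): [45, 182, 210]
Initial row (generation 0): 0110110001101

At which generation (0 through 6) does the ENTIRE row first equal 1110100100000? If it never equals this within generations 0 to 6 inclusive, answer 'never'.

Answer: 5

Derivation:
Gen 0: 0110110001101
Gen 1 (rule 45): 0101100101011
Gen 2 (rule 182): 1110011111100
Gen 3 (rule 210): 0111101111110
Gen 4 (rule 45): 0100011000000
Gen 5 (rule 182): 1110100100000
Gen 6 (rule 210): 0110011010000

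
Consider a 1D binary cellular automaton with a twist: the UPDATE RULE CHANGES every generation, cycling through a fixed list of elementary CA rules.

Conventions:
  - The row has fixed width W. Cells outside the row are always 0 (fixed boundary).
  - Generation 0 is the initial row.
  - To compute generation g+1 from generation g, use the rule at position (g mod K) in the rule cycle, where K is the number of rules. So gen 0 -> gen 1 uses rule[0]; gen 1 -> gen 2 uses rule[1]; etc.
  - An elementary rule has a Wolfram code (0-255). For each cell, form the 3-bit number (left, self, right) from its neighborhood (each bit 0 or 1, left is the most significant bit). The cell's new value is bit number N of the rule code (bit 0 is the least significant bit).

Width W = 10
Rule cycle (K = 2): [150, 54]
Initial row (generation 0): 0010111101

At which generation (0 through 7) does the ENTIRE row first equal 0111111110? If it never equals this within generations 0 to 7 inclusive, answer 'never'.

Gen 0: 0010111101
Gen 1 (rule 150): 0110011001
Gen 2 (rule 54): 1001100111
Gen 3 (rule 150): 1110011010
Gen 4 (rule 54): 0001100111
Gen 5 (rule 150): 0010011010
Gen 6 (rule 54): 0111100111
Gen 7 (rule 150): 1011011010

Answer: never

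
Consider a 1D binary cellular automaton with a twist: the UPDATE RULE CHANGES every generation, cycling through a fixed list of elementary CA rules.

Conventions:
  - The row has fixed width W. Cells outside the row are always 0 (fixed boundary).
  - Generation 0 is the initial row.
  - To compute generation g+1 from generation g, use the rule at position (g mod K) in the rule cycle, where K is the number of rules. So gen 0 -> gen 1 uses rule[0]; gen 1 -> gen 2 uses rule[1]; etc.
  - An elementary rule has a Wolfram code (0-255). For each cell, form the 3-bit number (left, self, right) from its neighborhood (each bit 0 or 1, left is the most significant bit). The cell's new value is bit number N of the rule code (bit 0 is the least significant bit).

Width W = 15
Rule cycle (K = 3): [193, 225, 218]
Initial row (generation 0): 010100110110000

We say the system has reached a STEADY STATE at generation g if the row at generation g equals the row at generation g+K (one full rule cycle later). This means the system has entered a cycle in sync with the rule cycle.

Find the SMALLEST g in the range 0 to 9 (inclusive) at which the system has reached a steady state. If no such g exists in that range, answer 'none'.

Gen 0: 010100110110000
Gen 1 (rule 193): 000000010010111
Gen 2 (rule 225): 111111000001011
Gen 3 (rule 218): 111111100010011
Gen 4 (rule 193): 011111101000001
Gen 5 (rule 225): 001111110011100
Gen 6 (rule 218): 011111111111110
Gen 7 (rule 193): 001111111111110
Gen 8 (rule 225): 100111111111110
Gen 9 (rule 218): 011111111111111
Gen 10 (rule 193): 001111111111111
Gen 11 (rule 225): 100111111111111
Gen 12 (rule 218): 011111111111111

Answer: 9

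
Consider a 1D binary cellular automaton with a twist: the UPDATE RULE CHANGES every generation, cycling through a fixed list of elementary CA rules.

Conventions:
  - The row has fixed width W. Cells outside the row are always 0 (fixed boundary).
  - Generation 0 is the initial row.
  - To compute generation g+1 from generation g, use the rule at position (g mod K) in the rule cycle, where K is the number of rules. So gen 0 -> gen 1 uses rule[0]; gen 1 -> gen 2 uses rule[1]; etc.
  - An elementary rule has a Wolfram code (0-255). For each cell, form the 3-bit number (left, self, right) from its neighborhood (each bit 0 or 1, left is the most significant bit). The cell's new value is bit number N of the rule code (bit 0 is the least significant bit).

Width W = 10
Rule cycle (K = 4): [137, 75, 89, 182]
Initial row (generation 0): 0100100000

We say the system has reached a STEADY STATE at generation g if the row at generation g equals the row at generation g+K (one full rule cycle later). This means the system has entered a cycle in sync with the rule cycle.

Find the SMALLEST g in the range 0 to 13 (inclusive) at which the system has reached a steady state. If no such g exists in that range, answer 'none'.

Answer: none

Derivation:
Gen 0: 0100100000
Gen 1 (rule 137): 0000001111
Gen 2 (rule 75): 1111111001
Gen 3 (rule 89): 1000001100
Gen 4 (rule 182): 1100010010
Gen 5 (rule 137): 1001000000
Gen 6 (rule 75): 0010011111
Gen 7 (rule 89): 1001010001
Gen 8 (rule 182): 1111111011
Gen 9 (rule 137): 1111110010
Gen 10 (rule 75): 1000010100
Gen 11 (rule 89): 0111000011
Gen 12 (rule 182): 1010100100
Gen 13 (rule 137): 0000000001
Gen 14 (rule 75): 1111111110
Gen 15 (rule 89): 1000000011
Gen 16 (rule 182): 1100000100
Gen 17 (rule 137): 1001110001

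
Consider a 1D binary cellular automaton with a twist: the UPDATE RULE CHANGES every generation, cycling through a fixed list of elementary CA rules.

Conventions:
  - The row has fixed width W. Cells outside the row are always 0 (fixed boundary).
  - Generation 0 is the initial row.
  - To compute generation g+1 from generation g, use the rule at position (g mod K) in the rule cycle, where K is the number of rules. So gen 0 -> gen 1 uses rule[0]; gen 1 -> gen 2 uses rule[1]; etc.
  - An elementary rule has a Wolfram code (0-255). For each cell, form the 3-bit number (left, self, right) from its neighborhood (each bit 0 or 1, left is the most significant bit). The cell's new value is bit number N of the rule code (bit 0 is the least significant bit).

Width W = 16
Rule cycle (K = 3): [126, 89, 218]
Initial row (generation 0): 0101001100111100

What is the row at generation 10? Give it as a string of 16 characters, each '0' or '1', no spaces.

Gen 0: 0101001100111100
Gen 1 (rule 126): 1111111111100110
Gen 2 (rule 89): 1000000000110111
Gen 3 (rule 218): 0100000001110111
Gen 4 (rule 126): 1110000011011101
Gen 5 (rule 89): 1011111011010100
Gen 6 (rule 218): 0011111011000010
Gen 7 (rule 126): 0110001111100111
Gen 8 (rule 89): 0111101000110101
Gen 9 (rule 218): 1111100101110000
Gen 10 (rule 126): 1000111111011000

Answer: 1000111111011000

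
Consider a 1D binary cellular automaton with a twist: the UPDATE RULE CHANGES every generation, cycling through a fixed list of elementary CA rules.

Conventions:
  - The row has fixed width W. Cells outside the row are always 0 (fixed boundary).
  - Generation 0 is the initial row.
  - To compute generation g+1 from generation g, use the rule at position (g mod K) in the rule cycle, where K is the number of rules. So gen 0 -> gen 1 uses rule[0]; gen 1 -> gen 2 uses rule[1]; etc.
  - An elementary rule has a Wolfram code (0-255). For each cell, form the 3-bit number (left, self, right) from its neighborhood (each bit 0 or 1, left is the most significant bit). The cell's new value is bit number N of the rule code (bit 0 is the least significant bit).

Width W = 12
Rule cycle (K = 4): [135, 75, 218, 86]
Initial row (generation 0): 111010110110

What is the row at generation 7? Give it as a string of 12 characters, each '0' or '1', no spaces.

Gen 0: 111010110110
Gen 1 (rule 135): 010010000000
Gen 2 (rule 75): 100100111111
Gen 3 (rule 218): 011011111111
Gen 4 (rule 86): 101000000001
Gen 5 (rule 135): 101011111111
Gen 6 (rule 75): 000010000001
Gen 7 (rule 218): 000101000010

Answer: 000101000010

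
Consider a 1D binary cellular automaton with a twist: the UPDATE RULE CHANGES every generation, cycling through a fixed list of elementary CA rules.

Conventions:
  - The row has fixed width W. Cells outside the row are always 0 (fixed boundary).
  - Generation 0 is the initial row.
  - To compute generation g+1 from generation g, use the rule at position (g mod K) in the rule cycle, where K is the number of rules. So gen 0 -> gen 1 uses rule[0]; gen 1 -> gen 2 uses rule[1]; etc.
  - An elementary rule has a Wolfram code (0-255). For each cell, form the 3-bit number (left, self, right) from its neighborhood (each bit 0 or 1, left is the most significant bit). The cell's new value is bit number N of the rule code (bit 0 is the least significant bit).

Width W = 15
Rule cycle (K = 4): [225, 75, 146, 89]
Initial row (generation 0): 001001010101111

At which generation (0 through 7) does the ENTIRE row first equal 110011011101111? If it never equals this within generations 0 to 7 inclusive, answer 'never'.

Gen 0: 001001010101111
Gen 1 (rule 225): 100000101010111
Gen 2 (rule 75): 001111000000101
Gen 3 (rule 146): 010110100001000
Gen 4 (rule 89): 000110011100111
Gen 5 (rule 225): 110010001100011
Gen 6 (rule 75): 110100111101111
Gen 7 (rule 146): 000011011000110

Answer: never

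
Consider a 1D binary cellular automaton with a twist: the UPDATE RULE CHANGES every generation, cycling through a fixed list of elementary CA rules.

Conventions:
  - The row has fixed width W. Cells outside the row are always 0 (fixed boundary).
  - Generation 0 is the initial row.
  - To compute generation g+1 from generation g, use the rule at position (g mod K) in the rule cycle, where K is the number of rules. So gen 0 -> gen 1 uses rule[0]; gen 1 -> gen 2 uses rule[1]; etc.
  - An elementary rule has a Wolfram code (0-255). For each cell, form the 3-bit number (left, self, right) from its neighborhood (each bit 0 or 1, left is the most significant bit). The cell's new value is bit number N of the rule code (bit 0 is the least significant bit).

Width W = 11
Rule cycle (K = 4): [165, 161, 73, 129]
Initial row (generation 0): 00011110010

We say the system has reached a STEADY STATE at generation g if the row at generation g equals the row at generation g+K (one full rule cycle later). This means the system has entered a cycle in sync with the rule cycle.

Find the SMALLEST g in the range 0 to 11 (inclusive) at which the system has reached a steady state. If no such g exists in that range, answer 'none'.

Gen 0: 00011110010
Gen 1 (rule 165): 11001100010
Gen 2 (rule 161): 00000001000
Gen 3 (rule 73): 11111100011
Gen 4 (rule 129): 01111001000
Gen 5 (rule 165): 00110001011
Gen 6 (rule 161): 10000100100
Gen 7 (rule 73): 00110000001
Gen 8 (rule 129): 10000111100
Gen 9 (rule 165): 10110011001
Gen 10 (rule 161): 01000000000
Gen 11 (rule 73): 00011111111
Gen 12 (rule 129): 11001111110
Gen 13 (rule 165): 00000111100
Gen 14 (rule 161): 11110011001
Gen 15 (rule 73): 10010011000

Answer: none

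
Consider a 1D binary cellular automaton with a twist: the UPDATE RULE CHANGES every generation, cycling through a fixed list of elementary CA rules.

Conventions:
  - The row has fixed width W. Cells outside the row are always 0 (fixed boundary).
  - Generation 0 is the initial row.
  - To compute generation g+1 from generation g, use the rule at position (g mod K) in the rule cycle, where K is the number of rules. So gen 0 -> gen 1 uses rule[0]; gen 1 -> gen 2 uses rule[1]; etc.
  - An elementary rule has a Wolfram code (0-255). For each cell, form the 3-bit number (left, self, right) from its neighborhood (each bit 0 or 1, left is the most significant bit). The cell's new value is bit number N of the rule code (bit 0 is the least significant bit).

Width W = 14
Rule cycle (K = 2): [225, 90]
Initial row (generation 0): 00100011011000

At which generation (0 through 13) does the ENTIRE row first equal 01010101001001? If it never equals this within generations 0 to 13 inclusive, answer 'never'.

Gen 0: 00100011011000
Gen 1 (rule 225): 10001001101011
Gen 2 (rule 90): 01010111100011
Gen 3 (rule 225): 00101011101001
Gen 4 (rule 90): 01000010100110
Gen 5 (rule 225): 00011001000010
Gen 6 (rule 90): 00111110100101
Gen 7 (rule 225): 10011111000010
Gen 8 (rule 90): 01110001100101
Gen 9 (rule 225): 00110100100010
Gen 10 (rule 90): 01110011010101
Gen 11 (rule 225): 00110001101010
Gen 12 (rule 90): 01111011100001
Gen 13 (rule 225): 00111101101100

Answer: never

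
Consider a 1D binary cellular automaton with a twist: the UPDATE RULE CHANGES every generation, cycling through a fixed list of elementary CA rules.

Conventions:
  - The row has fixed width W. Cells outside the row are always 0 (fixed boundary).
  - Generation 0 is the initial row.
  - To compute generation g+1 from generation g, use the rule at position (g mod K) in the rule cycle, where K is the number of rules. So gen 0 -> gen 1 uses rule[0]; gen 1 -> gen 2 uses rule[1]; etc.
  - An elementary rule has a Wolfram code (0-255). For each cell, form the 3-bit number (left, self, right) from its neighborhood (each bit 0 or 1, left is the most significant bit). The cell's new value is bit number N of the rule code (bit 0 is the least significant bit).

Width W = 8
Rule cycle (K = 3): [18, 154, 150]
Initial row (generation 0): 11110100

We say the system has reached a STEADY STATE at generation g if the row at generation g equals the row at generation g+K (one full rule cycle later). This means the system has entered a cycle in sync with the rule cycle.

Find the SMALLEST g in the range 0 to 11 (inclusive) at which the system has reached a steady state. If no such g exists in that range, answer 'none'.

Answer: 10

Derivation:
Gen 0: 11110100
Gen 1 (rule 18): 00000010
Gen 2 (rule 154): 00000101
Gen 3 (rule 150): 00001101
Gen 4 (rule 18): 00010000
Gen 5 (rule 154): 00101000
Gen 6 (rule 150): 01101100
Gen 7 (rule 18): 10000010
Gen 8 (rule 154): 01000101
Gen 9 (rule 150): 11101101
Gen 10 (rule 18): 00000000
Gen 11 (rule 154): 00000000
Gen 12 (rule 150): 00000000
Gen 13 (rule 18): 00000000
Gen 14 (rule 154): 00000000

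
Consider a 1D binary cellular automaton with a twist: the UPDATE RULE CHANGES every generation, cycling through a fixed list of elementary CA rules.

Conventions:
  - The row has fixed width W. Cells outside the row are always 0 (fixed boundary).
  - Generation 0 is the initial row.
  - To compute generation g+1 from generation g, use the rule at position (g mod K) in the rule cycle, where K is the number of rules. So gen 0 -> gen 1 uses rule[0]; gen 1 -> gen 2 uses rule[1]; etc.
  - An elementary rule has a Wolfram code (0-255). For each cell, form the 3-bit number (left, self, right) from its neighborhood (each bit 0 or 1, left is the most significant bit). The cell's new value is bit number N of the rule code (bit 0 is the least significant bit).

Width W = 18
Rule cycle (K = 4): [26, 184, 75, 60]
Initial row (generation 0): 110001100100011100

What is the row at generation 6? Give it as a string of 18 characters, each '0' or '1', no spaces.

Answer: 010000100101001101

Derivation:
Gen 0: 110001100100011100
Gen 1 (rule 26): 101011011010110010
Gen 2 (rule 184): 010110110101101001
Gen 3 (rule 75): 100110110001100010
Gen 4 (rule 60): 110101101001010011
Gen 5 (rule 26): 100001000110001110
Gen 6 (rule 184): 010000100101001101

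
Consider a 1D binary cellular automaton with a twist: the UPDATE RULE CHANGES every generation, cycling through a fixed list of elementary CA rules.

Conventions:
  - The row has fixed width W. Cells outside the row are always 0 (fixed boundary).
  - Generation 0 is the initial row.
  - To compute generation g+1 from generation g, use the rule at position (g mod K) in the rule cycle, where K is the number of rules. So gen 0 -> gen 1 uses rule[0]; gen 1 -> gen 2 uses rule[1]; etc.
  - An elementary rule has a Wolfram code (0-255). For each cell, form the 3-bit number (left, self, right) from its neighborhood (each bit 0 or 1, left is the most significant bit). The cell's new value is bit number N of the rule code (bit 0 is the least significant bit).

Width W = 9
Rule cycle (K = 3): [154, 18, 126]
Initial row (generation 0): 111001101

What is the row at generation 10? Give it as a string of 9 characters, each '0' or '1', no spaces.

Gen 0: 111001101
Gen 1 (rule 154): 110111000
Gen 2 (rule 18): 000000100
Gen 3 (rule 126): 000001110
Gen 4 (rule 154): 000011101
Gen 5 (rule 18): 000100000
Gen 6 (rule 126): 001110000
Gen 7 (rule 154): 011101000
Gen 8 (rule 18): 100000100
Gen 9 (rule 126): 110001110
Gen 10 (rule 154): 101011101

Answer: 101011101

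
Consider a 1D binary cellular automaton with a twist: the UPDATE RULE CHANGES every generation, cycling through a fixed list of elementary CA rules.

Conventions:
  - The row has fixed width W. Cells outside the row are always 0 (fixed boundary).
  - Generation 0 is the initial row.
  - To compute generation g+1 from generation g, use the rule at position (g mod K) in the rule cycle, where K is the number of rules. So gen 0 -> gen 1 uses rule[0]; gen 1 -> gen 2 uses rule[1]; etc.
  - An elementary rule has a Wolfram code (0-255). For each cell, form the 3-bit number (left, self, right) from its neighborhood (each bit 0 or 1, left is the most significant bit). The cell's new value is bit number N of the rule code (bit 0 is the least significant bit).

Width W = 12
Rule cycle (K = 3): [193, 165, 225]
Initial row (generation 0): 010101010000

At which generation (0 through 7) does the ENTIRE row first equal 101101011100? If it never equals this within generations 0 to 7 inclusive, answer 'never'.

Answer: never

Derivation:
Gen 0: 010101010000
Gen 1 (rule 193): 000000000111
Gen 2 (rule 165): 111111110010
Gen 3 (rule 225): 011111110000
Gen 4 (rule 193): 001111110111
Gen 5 (rule 165): 100111101010
Gen 6 (rule 225): 000011110100
Gen 7 (rule 193): 111001110001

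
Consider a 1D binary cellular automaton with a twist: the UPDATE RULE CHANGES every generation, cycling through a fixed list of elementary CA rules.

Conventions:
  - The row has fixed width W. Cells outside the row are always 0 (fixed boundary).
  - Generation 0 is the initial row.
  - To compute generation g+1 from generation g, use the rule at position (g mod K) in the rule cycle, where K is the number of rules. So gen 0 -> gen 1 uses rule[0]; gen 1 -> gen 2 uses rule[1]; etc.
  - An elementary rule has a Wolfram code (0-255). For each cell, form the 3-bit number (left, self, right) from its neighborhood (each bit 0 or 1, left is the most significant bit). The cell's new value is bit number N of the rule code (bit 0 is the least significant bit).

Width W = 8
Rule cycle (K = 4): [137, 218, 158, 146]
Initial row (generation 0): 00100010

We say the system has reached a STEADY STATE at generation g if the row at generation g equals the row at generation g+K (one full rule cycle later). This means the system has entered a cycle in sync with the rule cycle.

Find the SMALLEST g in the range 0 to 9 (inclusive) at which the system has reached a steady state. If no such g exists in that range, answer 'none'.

Answer: none

Derivation:
Gen 0: 00100010
Gen 1 (rule 137): 10001000
Gen 2 (rule 218): 01010100
Gen 3 (rule 158): 11010110
Gen 4 (rule 146): 00000001
Gen 5 (rule 137): 11111100
Gen 6 (rule 218): 11111110
Gen 7 (rule 158): 11111101
Gen 8 (rule 146): 01111000
Gen 9 (rule 137): 01110011
Gen 10 (rule 218): 11111111
Gen 11 (rule 158): 11111110
Gen 12 (rule 146): 01111101
Gen 13 (rule 137): 01111000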